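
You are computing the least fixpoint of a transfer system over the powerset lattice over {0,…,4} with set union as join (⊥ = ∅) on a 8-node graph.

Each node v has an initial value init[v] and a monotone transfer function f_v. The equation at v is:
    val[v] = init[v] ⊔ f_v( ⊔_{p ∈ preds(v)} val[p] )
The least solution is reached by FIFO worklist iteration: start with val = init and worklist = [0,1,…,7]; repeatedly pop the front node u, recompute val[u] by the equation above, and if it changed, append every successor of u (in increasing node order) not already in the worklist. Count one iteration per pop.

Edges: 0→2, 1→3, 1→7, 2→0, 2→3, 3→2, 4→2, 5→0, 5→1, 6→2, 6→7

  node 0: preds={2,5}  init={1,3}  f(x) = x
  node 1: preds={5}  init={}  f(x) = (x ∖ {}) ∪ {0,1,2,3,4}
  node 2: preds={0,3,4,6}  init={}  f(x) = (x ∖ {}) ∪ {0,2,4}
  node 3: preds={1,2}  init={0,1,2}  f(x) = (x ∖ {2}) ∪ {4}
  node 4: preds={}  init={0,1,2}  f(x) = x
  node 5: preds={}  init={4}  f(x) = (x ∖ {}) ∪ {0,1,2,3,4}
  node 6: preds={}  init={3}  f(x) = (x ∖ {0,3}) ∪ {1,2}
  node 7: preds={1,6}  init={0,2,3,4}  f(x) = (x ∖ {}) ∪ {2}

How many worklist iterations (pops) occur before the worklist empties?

11

Trace (11 dequeues):
  [1] u=0 | in {4} | out {1,3,4} | prev {1,3} | push {}
  [2] u=1 | in {4} | out {0,1,2,3,4} | prev {} | push {}
  [3] u=2 | in {0,1,2,3,4} | out {0,1,2,3,4} | prev {} | push {0}
  [4] u=3 | in {0,1,2,3,4} | out {0,1,2,3,4} | prev {0,1,2} | push {2}
  [5] u=4 | in {} | out {0,1,2} | ==
  [6] u=5 | in {} | out {0,1,2,3,4} | prev {4} | push {1}
  [7] u=6 | in {} | out {1,2,3} | prev {3} | push {}
  [8] u=7 | in {0,1,2,3,4} | out {0,1,2,3,4} | prev {0,2,3,4} | push {}
  [9] u=0 | in {0,1,2,3,4} | out {0,1,2,3,4} | prev {1,3,4} | push {}
  [10] u=2 | in {0,1,2,3,4} | out {0,1,2,3,4} | ==
  [11] u=1 | in {0,1,2,3,4} | out {0,1,2,3,4} | ==

Converged values:
  [0] {0,1,2,3,4}
  [1] {0,1,2,3,4}
  [2] {0,1,2,3,4}
  [3] {0,1,2,3,4}
  [4] {0,1,2}
  [5] {0,1,2,3,4}
  [6] {1,2,3}
  [7] {0,1,2,3,4}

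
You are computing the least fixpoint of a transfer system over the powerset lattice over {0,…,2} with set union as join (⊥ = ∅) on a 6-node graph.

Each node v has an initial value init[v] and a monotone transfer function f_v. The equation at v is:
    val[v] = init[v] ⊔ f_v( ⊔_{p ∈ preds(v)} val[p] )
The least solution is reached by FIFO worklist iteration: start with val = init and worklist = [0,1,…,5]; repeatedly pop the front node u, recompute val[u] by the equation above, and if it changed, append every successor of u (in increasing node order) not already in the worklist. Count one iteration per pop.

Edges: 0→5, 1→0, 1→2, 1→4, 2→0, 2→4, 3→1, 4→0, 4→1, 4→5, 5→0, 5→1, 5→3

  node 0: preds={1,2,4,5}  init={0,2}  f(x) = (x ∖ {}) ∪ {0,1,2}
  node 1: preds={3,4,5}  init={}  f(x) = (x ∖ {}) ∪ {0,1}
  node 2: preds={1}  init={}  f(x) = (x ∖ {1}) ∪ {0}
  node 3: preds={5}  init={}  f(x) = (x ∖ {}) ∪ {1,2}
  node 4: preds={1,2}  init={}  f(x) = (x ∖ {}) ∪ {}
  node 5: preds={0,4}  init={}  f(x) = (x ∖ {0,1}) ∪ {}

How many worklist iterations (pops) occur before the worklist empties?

Iteration log — 15 steps:
  step 1. node 0  ⊔preds={}  new={0,1,2}  old={0,2}  +wl: 
  step 2. node 1  ⊔preds={}  new={0,1}  old={}  +wl: 0
  step 3. node 2  ⊔preds={0,1}  new={0}  old={}  +wl: 
  step 4. node 3  ⊔preds={}  new={1,2}  old={}  +wl: 1
  step 5. node 4  ⊔preds={0,1}  new={0,1}  old={}  +wl: 
  step 6. node 5  ⊔preds={0,1,2}  new={2}  old={}  +wl: 3
  step 7. node 0  ⊔preds={0,1,2}  new={0,1,2}  stable
  step 8. node 1  ⊔preds={0,1,2}  new={0,1,2}  old={0,1}  +wl: 0,2,4
  step 9. node 3  ⊔preds={2}  new={1,2}  stable
  step 10. node 0  ⊔preds={0,1,2}  new={0,1,2}  stable
  step 11. node 2  ⊔preds={0,1,2}  new={0,2}  old={0}  +wl: 0
  step 12. node 4  ⊔preds={0,1,2}  new={0,1,2}  old={0,1}  +wl: 1,5
  step 13. node 0  ⊔preds={0,1,2}  new={0,1,2}  stable
  step 14. node 1  ⊔preds={0,1,2}  new={0,1,2}  stable
  step 15. node 5  ⊔preds={0,1,2}  new={2}  stable

Least fixpoint reached:
  node 0: {0,1,2}
  node 1: {0,1,2}
  node 2: {0,2}
  node 3: {1,2}
  node 4: {0,1,2}
  node 5: {2}

15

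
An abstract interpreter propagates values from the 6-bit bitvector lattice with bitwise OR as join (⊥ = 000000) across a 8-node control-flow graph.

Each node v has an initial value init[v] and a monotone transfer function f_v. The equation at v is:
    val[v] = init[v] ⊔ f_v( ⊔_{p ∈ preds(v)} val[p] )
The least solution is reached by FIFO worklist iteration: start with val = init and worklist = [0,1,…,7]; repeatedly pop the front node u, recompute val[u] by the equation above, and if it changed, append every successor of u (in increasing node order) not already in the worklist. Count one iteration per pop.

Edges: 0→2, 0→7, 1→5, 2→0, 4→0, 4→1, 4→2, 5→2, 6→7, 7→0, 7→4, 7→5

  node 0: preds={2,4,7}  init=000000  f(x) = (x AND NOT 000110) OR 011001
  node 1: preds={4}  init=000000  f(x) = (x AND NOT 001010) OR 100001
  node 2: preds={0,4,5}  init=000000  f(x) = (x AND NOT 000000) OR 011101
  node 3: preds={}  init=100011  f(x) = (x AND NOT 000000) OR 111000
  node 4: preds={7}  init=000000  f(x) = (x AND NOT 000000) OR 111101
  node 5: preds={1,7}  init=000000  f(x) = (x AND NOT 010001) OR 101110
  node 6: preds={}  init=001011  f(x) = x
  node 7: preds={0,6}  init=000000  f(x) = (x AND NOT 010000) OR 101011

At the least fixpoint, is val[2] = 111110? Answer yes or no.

no

Worklist (17 pops):
  #1 pop 0: in=000000 → 011001 (was 000000); enqueue []
  #2 pop 1: in=000000 → 100001 (was 000000); enqueue []
  #3 pop 2: in=011001 → 011101 (was 000000); enqueue [0]
  #4 pop 3: in=000000 → 111011 (was 100011); enqueue []
  #5 pop 4: in=000000 → 111101 (was 000000); enqueue [1,2]
  #6 pop 5: in=100001 → 101110 (was 000000); enqueue []
  #7 pop 6: in=000000 → 001011 (no change)
  #8 pop 7: in=011011 → 101011 (was 000000); enqueue [4,5]
  #9 pop 0: in=111111 → 111001 (was 011001); enqueue [7]
  #10 pop 1: in=111101 → 110101 (was 100001); enqueue []
  #11 pop 2: in=111111 → 111111 (was 011101); enqueue [0]
  #12 pop 4: in=101011 → 111111 (was 111101); enqueue [1,2]
  #13 pop 5: in=111111 → 101110 (no change)
  #14 pop 7: in=111011 → 101011 (no change)
  #15 pop 0: in=111111 → 111001 (no change)
  #16 pop 1: in=111111 → 110101 (no change)
  #17 pop 2: in=111111 → 111111 (no change)

Fixpoint:
  val[0] = 111001
  val[1] = 110101
  val[2] = 111111
  val[3] = 111011
  val[4] = 111111
  val[5] = 101110
  val[6] = 001011
  val[7] = 101011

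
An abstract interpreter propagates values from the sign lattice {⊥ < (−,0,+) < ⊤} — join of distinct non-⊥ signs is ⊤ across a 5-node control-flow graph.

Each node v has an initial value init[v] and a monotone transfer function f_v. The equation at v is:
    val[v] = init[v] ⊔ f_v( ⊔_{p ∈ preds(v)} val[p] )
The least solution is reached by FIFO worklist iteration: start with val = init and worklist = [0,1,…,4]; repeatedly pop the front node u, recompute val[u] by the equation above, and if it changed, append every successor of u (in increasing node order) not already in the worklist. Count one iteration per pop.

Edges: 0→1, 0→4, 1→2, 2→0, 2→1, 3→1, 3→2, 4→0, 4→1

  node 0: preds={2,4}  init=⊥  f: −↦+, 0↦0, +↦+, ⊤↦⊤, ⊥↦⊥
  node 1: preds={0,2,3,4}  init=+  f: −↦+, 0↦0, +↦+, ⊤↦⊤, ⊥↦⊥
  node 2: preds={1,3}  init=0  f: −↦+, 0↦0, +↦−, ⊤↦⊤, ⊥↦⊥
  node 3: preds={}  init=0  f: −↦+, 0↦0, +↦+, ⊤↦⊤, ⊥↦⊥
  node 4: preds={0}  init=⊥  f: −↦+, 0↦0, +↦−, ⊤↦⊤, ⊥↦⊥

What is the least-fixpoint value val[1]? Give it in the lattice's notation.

Trace (10 dequeues):
  [1] u=0 | in 0 | out 0 | prev ⊥ | push {}
  [2] u=1 | in 0 | out ⊤ | prev + | push {}
  [3] u=2 | in ⊤ | out ⊤ | prev 0 | push {0,1}
  [4] u=3 | in ⊥ | out 0 | ==
  [5] u=4 | in 0 | out 0 | prev ⊥ | push {}
  [6] u=0 | in ⊤ | out ⊤ | prev 0 | push {4}
  [7] u=1 | in ⊤ | out ⊤ | ==
  [8] u=4 | in ⊤ | out ⊤ | prev 0 | push {0,1}
  [9] u=0 | in ⊤ | out ⊤ | ==
  [10] u=1 | in ⊤ | out ⊤ | ==

Converged values:
  [0] ⊤
  [1] ⊤
  [2] ⊤
  [3] 0
  [4] ⊤

⊤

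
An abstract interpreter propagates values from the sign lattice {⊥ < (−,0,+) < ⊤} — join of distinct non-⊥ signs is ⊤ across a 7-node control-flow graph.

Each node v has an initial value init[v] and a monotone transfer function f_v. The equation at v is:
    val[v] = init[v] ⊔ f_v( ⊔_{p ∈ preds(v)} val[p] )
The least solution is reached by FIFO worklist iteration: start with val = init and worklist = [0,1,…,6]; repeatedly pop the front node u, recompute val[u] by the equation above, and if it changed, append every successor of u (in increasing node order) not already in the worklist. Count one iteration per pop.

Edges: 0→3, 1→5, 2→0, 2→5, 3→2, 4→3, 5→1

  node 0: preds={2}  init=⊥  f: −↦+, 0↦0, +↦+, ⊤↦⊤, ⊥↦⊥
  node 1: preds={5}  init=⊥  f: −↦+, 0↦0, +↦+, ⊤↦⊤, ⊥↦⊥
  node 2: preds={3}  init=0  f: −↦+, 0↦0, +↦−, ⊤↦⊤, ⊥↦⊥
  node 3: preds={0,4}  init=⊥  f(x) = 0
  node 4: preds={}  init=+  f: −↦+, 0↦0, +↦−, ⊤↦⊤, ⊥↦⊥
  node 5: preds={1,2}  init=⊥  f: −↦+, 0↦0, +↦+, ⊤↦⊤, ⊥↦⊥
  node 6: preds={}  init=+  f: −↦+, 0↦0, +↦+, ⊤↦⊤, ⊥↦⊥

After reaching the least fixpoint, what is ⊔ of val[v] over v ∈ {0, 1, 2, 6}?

⊤

Iteration log — 10 steps:
  step 1. node 0  ⊔preds=0  new=0  old=⊥  +wl: 
  step 2. node 1  ⊔preds=⊥  new=⊥  stable
  step 3. node 2  ⊔preds=⊥  new=0  stable
  step 4. node 3  ⊔preds=⊤  new=0  old=⊥  +wl: 2
  step 5. node 4  ⊔preds=⊥  new=+  stable
  step 6. node 5  ⊔preds=0  new=0  old=⊥  +wl: 1
  step 7. node 6  ⊔preds=⊥  new=+  stable
  step 8. node 2  ⊔preds=0  new=0  stable
  step 9. node 1  ⊔preds=0  new=0  old=⊥  +wl: 5
  step 10. node 5  ⊔preds=0  new=0  stable

Least fixpoint reached:
  node 0: 0
  node 1: 0
  node 2: 0
  node 3: 0
  node 4: +
  node 5: 0
  node 6: +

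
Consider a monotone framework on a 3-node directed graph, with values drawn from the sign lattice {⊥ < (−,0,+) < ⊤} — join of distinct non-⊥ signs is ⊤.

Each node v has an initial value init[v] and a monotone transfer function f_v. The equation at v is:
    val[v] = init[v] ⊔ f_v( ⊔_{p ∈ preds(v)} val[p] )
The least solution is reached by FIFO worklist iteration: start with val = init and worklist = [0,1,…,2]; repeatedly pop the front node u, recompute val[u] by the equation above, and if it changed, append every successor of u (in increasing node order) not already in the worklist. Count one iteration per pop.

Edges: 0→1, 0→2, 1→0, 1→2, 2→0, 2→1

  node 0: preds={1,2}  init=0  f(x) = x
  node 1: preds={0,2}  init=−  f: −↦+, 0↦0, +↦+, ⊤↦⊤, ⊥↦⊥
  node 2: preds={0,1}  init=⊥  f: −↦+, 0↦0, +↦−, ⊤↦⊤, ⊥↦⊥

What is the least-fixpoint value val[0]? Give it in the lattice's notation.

⊤

Worklist (5 pops):
  #1 pop 0: in=− → ⊤ (was 0); enqueue []
  #2 pop 1: in=⊤ → ⊤ (was −); enqueue [0]
  #3 pop 2: in=⊤ → ⊤ (was ⊥); enqueue [1]
  #4 pop 0: in=⊤ → ⊤ (no change)
  #5 pop 1: in=⊤ → ⊤ (no change)

Fixpoint:
  val[0] = ⊤
  val[1] = ⊤
  val[2] = ⊤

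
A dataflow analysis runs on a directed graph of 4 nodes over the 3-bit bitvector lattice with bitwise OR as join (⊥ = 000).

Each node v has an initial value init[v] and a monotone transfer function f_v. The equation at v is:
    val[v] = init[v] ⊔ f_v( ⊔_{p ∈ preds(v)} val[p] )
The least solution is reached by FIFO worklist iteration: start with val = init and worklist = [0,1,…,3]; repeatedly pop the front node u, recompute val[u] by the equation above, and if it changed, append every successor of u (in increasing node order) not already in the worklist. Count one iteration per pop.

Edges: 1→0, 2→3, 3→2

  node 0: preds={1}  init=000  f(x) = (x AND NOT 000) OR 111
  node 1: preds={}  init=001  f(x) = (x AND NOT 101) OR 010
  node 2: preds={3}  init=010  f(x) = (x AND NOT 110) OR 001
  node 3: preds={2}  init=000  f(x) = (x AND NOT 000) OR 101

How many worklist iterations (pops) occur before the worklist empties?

Trace (6 dequeues):
  [1] u=0 | in 001 | out 111 | prev 000 | push {}
  [2] u=1 | in 000 | out 011 | prev 001 | push {0}
  [3] u=2 | in 000 | out 011 | prev 010 | push {}
  [4] u=3 | in 011 | out 111 | prev 000 | push {2}
  [5] u=0 | in 011 | out 111 | ==
  [6] u=2 | in 111 | out 011 | ==

Converged values:
  [0] 111
  [1] 011
  [2] 011
  [3] 111

6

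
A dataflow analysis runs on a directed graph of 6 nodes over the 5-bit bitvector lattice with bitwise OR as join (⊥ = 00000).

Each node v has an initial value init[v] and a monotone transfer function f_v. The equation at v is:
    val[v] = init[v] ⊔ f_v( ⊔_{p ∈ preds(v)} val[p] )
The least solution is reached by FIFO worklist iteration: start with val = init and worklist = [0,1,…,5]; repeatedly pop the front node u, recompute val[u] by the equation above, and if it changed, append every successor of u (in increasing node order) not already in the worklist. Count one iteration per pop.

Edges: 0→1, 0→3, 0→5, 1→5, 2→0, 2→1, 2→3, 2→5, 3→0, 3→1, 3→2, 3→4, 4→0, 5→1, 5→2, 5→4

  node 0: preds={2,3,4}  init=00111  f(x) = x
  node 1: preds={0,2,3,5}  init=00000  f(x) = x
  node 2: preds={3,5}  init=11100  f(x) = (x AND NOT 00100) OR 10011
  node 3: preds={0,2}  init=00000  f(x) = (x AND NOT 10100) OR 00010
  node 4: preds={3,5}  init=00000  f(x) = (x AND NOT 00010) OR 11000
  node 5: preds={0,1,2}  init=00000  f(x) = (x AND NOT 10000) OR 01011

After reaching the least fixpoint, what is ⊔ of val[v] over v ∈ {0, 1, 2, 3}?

11111

Iteration log — 11 steps:
  step 1. node 0  ⊔preds=11100  new=11111  old=00111  +wl: 
  step 2. node 1  ⊔preds=11111  new=11111  old=00000  +wl: 
  step 3. node 2  ⊔preds=00000  new=11111  old=11100  +wl: 0,1
  step 4. node 3  ⊔preds=11111  new=01011  old=00000  +wl: 2
  step 5. node 4  ⊔preds=01011  new=11001  old=00000  +wl: 
  step 6. node 5  ⊔preds=11111  new=01111  old=00000  +wl: 4
  step 7. node 0  ⊔preds=11111  new=11111  stable
  step 8. node 1  ⊔preds=11111  new=11111  stable
  step 9. node 2  ⊔preds=01111  new=11111  stable
  step 10. node 4  ⊔preds=01111  new=11101  old=11001  +wl: 0
  step 11. node 0  ⊔preds=11111  new=11111  stable

Least fixpoint reached:
  node 0: 11111
  node 1: 11111
  node 2: 11111
  node 3: 01011
  node 4: 11101
  node 5: 01111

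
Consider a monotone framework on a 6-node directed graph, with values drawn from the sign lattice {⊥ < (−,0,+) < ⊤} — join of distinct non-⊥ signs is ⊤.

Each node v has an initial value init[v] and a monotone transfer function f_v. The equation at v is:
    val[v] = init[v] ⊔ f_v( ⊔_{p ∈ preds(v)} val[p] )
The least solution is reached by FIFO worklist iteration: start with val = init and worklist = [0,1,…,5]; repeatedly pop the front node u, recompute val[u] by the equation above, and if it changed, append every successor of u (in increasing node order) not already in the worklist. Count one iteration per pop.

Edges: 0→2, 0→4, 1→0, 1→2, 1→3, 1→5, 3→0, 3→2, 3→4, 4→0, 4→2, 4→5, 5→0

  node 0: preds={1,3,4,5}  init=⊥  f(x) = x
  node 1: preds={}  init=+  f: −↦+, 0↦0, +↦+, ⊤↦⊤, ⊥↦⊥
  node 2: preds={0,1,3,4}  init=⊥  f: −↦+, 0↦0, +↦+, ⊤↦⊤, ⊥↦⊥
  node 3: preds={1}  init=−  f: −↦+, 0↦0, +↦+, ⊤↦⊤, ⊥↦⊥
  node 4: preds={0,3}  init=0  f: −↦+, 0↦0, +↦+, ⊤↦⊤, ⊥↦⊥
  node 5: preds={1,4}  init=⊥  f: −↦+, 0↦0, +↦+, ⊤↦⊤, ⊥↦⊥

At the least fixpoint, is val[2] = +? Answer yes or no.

Worklist (8 pops):
  #1 pop 0: in=⊤ → ⊤ (was ⊥); enqueue []
  #2 pop 1: in=⊥ → + (no change)
  #3 pop 2: in=⊤ → ⊤ (was ⊥); enqueue []
  #4 pop 3: in=+ → ⊤ (was −); enqueue [0,2]
  #5 pop 4: in=⊤ → ⊤ (was 0); enqueue []
  #6 pop 5: in=⊤ → ⊤ (was ⊥); enqueue []
  #7 pop 0: in=⊤ → ⊤ (no change)
  #8 pop 2: in=⊤ → ⊤ (no change)

Fixpoint:
  val[0] = ⊤
  val[1] = +
  val[2] = ⊤
  val[3] = ⊤
  val[4] = ⊤
  val[5] = ⊤

no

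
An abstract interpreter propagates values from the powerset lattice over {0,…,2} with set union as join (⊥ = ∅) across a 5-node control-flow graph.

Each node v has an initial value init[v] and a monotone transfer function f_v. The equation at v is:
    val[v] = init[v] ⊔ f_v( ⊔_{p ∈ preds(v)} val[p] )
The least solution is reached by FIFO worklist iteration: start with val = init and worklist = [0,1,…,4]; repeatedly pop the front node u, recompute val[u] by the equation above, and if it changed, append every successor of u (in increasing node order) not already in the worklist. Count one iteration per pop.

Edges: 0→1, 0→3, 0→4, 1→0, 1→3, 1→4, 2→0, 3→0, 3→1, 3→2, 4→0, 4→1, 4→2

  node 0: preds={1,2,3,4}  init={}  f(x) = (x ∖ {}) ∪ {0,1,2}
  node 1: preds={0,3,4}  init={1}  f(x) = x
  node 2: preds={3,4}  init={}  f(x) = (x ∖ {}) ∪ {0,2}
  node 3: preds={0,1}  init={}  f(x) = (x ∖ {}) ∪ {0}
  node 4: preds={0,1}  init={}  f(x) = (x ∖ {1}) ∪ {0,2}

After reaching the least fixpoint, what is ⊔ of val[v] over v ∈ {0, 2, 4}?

{0,1,2}

Worklist (9 pops):
  #1 pop 0: in={1} → {0,1,2} (was {}); enqueue []
  #2 pop 1: in={0,1,2} → {0,1,2} (was {1}); enqueue [0]
  #3 pop 2: in={} → {0,2} (was {}); enqueue []
  #4 pop 3: in={0,1,2} → {0,1,2} (was {}); enqueue [1,2]
  #5 pop 4: in={0,1,2} → {0,2} (was {}); enqueue []
  #6 pop 0: in={0,1,2} → {0,1,2} (no change)
  #7 pop 1: in={0,1,2} → {0,1,2} (no change)
  #8 pop 2: in={0,1,2} → {0,1,2} (was {0,2}); enqueue [0]
  #9 pop 0: in={0,1,2} → {0,1,2} (no change)

Fixpoint:
  val[0] = {0,1,2}
  val[1] = {0,1,2}
  val[2] = {0,1,2}
  val[3] = {0,1,2}
  val[4] = {0,2}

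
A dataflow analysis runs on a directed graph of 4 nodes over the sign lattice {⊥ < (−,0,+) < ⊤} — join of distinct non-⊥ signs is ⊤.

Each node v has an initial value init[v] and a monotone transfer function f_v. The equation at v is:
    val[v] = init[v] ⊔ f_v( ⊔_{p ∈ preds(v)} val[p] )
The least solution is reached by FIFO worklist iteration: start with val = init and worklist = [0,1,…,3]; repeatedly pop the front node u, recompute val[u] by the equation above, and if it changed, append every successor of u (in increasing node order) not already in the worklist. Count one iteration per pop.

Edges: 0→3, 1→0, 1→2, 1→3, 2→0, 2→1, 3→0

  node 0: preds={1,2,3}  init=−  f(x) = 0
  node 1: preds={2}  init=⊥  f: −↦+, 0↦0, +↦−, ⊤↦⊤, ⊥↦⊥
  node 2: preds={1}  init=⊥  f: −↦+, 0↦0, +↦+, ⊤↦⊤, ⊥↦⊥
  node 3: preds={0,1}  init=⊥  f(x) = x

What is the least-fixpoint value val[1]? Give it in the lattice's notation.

Trace (5 dequeues):
  [1] u=0 | in ⊥ | out ⊤ | prev − | push {}
  [2] u=1 | in ⊥ | out ⊥ | ==
  [3] u=2 | in ⊥ | out ⊥ | ==
  [4] u=3 | in ⊤ | out ⊤ | prev ⊥ | push {0}
  [5] u=0 | in ⊤ | out ⊤ | ==

Converged values:
  [0] ⊤
  [1] ⊥
  [2] ⊥
  [3] ⊤

⊥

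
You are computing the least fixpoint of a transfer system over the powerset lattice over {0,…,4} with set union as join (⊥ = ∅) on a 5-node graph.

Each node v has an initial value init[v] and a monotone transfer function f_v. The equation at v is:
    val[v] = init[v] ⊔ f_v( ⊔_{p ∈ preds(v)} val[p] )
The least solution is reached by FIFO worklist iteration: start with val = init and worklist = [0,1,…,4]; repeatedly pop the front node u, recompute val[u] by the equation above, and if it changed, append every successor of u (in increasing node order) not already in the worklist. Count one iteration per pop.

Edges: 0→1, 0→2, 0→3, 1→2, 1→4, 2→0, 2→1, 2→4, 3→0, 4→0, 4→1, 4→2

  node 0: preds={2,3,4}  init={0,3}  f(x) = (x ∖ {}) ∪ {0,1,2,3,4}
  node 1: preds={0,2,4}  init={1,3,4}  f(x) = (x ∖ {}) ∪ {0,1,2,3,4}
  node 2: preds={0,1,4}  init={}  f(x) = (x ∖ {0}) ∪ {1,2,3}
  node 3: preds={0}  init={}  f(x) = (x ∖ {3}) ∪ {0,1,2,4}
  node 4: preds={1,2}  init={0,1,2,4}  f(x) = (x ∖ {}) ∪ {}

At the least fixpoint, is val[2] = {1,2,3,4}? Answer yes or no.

yes

Iteration log — 8 steps:
  step 1. node 0  ⊔preds={0,1,2,4}  new={0,1,2,3,4}  old={0,3}  +wl: 
  step 2. node 1  ⊔preds={0,1,2,3,4}  new={0,1,2,3,4}  old={1,3,4}  +wl: 
  step 3. node 2  ⊔preds={0,1,2,3,4}  new={1,2,3,4}  old={}  +wl: 0,1
  step 4. node 3  ⊔preds={0,1,2,3,4}  new={0,1,2,4}  old={}  +wl: 
  step 5. node 4  ⊔preds={0,1,2,3,4}  new={0,1,2,3,4}  old={0,1,2,4}  +wl: 2
  step 6. node 0  ⊔preds={0,1,2,3,4}  new={0,1,2,3,4}  stable
  step 7. node 1  ⊔preds={0,1,2,3,4}  new={0,1,2,3,4}  stable
  step 8. node 2  ⊔preds={0,1,2,3,4}  new={1,2,3,4}  stable

Least fixpoint reached:
  node 0: {0,1,2,3,4}
  node 1: {0,1,2,3,4}
  node 2: {1,2,3,4}
  node 3: {0,1,2,4}
  node 4: {0,1,2,3,4}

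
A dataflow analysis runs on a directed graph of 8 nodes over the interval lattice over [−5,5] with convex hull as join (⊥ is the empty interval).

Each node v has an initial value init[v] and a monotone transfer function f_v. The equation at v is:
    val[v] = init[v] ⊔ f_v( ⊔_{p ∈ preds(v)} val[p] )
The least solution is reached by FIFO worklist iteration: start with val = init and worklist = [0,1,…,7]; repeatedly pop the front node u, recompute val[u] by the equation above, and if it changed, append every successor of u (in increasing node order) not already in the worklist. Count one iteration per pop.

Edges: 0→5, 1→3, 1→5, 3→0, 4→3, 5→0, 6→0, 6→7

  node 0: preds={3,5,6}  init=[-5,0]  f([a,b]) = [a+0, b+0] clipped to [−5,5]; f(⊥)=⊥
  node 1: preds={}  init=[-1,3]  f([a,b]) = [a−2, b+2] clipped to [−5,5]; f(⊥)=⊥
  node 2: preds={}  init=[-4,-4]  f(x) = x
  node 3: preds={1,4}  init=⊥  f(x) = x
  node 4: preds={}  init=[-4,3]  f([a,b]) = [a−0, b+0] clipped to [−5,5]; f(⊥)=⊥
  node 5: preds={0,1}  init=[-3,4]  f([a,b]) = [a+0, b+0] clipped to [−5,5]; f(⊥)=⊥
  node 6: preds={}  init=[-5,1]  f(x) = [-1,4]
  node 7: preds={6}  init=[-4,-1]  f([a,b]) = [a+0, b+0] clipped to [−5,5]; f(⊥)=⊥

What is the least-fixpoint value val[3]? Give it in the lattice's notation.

Trace (9 dequeues):
  [1] u=0 | in [-5,4] | out [-5,4] | prev [-5,0] | push {}
  [2] u=1 | in ⊥ | out [-1,3] | ==
  [3] u=2 | in ⊥ | out [-4,-4] | ==
  [4] u=3 | in [-4,3] | out [-4,3] | prev ⊥ | push {0}
  [5] u=4 | in ⊥ | out [-4,3] | ==
  [6] u=5 | in [-5,4] | out [-5,4] | prev [-3,4] | push {}
  [7] u=6 | in ⊥ | out [-5,4] | prev [-5,1] | push {}
  [8] u=7 | in [-5,4] | out [-5,4] | prev [-4,-1] | push {}
  [9] u=0 | in [-5,4] | out [-5,4] | ==

Converged values:
  [0] [-5,4]
  [1] [-1,3]
  [2] [-4,-4]
  [3] [-4,3]
  [4] [-4,3]
  [5] [-5,4]
  [6] [-5,4]
  [7] [-5,4]

[-4,3]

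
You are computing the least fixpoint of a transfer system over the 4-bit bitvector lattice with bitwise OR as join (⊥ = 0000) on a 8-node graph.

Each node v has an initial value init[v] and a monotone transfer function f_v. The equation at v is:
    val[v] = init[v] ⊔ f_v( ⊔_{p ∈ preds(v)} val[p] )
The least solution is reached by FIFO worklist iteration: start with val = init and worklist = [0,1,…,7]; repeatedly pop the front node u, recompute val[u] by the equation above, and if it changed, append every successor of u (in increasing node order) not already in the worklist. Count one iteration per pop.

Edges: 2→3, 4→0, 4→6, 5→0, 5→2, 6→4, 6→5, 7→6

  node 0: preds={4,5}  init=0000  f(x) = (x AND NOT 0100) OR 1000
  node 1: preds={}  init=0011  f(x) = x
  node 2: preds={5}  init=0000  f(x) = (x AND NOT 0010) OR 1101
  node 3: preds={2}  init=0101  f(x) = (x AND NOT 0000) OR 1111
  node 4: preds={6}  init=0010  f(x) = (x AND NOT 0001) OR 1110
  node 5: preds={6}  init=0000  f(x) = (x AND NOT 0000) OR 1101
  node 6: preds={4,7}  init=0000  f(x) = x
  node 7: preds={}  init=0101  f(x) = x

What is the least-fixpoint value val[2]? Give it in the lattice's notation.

1101

Trace (14 dequeues):
  [1] u=0 | in 0010 | out 1010 | prev 0000 | push {}
  [2] u=1 | in 0000 | out 0011 | ==
  [3] u=2 | in 0000 | out 1101 | prev 0000 | push {}
  [4] u=3 | in 1101 | out 1111 | prev 0101 | push {}
  [5] u=4 | in 0000 | out 1110 | prev 0010 | push {0}
  [6] u=5 | in 0000 | out 1101 | prev 0000 | push {2}
  [7] u=6 | in 1111 | out 1111 | prev 0000 | push {4,5}
  [8] u=7 | in 0000 | out 0101 | ==
  [9] u=0 | in 1111 | out 1011 | prev 1010 | push {}
  [10] u=2 | in 1101 | out 1101 | ==
  [11] u=4 | in 1111 | out 1110 | ==
  [12] u=5 | in 1111 | out 1111 | prev 1101 | push {0,2}
  [13] u=0 | in 1111 | out 1011 | ==
  [14] u=2 | in 1111 | out 1101 | ==

Converged values:
  [0] 1011
  [1] 0011
  [2] 1101
  [3] 1111
  [4] 1110
  [5] 1111
  [6] 1111
  [7] 0101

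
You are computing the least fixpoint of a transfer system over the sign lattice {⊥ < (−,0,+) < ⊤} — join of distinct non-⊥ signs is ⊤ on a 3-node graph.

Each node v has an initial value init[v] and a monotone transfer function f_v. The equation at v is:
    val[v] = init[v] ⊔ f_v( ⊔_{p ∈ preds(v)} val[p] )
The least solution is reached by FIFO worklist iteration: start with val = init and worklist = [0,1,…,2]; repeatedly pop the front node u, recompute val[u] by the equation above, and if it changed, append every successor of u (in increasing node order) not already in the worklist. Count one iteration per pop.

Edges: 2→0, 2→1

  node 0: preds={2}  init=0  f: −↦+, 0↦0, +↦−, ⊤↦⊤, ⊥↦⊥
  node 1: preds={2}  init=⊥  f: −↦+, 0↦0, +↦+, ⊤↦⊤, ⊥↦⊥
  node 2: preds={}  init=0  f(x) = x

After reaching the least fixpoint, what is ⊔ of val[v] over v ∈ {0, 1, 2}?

0

Iteration log — 3 steps:
  step 1. node 0  ⊔preds=0  new=0  stable
  step 2. node 1  ⊔preds=0  new=0  old=⊥  +wl: 
  step 3. node 2  ⊔preds=⊥  new=0  stable

Least fixpoint reached:
  node 0: 0
  node 1: 0
  node 2: 0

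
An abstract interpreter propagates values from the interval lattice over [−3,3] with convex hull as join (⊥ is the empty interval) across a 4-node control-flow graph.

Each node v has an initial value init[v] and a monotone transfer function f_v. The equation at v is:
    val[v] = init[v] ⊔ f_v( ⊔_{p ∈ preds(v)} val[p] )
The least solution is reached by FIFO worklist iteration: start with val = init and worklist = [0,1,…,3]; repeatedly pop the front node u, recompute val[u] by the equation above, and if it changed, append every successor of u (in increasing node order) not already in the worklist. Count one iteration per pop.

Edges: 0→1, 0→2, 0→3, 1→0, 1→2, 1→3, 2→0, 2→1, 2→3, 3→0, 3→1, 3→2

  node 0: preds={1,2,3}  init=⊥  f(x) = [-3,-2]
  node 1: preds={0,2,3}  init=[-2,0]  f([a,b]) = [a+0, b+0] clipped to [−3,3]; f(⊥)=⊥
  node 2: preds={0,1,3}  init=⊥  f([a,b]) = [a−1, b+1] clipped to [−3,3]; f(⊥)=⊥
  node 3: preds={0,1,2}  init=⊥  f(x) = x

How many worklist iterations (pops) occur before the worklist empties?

Worklist (18 pops):
  #1 pop 0: in=[-2,0] → [-3,-2] (was ⊥); enqueue []
  #2 pop 1: in=[-3,-2] → [-3,0] (was [-2,0]); enqueue [0]
  #3 pop 2: in=[-3,0] → [-3,1] (was ⊥); enqueue [1]
  #4 pop 3: in=[-3,1] → [-3,1] (was ⊥); enqueue [2]
  #5 pop 0: in=[-3,1] → [-3,-2] (no change)
  #6 pop 1: in=[-3,1] → [-3,1] (was [-3,0]); enqueue [0,3]
  #7 pop 2: in=[-3,1] → [-3,2] (was [-3,1]); enqueue [1]
  #8 pop 0: in=[-3,2] → [-3,-2] (no change)
  #9 pop 3: in=[-3,2] → [-3,2] (was [-3,1]); enqueue [0,2]
  #10 pop 1: in=[-3,2] → [-3,2] (was [-3,1]); enqueue [3]
  #11 pop 0: in=[-3,2] → [-3,-2] (no change)
  #12 pop 2: in=[-3,2] → [-3,3] (was [-3,2]); enqueue [0,1]
  #13 pop 3: in=[-3,3] → [-3,3] (was [-3,2]); enqueue [2]
  #14 pop 0: in=[-3,3] → [-3,-2] (no change)
  #15 pop 1: in=[-3,3] → [-3,3] (was [-3,2]); enqueue [0,3]
  #16 pop 2: in=[-3,3] → [-3,3] (no change)
  #17 pop 0: in=[-3,3] → [-3,-2] (no change)
  #18 pop 3: in=[-3,3] → [-3,3] (no change)

Fixpoint:
  val[0] = [-3,-2]
  val[1] = [-3,3]
  val[2] = [-3,3]
  val[3] = [-3,3]

18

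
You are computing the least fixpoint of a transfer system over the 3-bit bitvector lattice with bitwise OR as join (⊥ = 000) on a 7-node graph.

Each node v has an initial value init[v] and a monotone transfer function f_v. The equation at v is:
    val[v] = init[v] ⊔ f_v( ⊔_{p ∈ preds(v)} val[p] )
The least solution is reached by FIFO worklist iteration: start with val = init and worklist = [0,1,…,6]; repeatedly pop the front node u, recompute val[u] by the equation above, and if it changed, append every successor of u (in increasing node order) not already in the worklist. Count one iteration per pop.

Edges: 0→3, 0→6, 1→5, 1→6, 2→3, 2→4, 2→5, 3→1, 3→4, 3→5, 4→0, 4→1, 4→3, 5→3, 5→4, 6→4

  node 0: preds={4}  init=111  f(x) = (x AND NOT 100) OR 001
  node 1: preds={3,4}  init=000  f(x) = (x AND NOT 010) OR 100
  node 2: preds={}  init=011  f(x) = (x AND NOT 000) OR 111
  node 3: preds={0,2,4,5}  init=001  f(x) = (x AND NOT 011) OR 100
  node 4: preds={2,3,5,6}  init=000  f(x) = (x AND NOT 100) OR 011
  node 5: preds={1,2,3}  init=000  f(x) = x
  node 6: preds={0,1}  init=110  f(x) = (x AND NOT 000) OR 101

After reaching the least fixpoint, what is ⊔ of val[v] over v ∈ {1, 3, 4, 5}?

Trace (11 dequeues):
  [1] u=0 | in 000 | out 111 | ==
  [2] u=1 | in 001 | out 101 | prev 000 | push {}
  [3] u=2 | in 000 | out 111 | prev 011 | push {}
  [4] u=3 | in 111 | out 101 | prev 001 | push {1}
  [5] u=4 | in 111 | out 011 | prev 000 | push {0,3}
  [6] u=5 | in 111 | out 111 | prev 000 | push {4}
  [7] u=6 | in 111 | out 111 | prev 110 | push {}
  [8] u=1 | in 111 | out 101 | ==
  [9] u=0 | in 011 | out 111 | ==
  [10] u=3 | in 111 | out 101 | ==
  [11] u=4 | in 111 | out 011 | ==

Converged values:
  [0] 111
  [1] 101
  [2] 111
  [3] 101
  [4] 011
  [5] 111
  [6] 111

111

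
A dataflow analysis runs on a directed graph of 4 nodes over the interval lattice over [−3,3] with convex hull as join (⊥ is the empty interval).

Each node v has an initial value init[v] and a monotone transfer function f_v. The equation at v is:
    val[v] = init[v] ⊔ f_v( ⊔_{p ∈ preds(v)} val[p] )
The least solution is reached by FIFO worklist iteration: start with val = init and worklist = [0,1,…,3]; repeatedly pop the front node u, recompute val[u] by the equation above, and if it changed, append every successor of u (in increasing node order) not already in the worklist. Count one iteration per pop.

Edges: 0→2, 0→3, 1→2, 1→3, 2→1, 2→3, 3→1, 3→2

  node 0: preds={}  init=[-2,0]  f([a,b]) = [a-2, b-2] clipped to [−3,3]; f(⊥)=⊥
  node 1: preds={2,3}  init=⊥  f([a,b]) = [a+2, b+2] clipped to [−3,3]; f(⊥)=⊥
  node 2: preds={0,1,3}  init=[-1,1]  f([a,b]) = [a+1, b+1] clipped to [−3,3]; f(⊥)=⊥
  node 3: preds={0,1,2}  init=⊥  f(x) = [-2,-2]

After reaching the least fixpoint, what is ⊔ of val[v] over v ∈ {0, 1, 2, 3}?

Iteration log — 7 steps:
  step 1. node 0  ⊔preds=⊥  new=[-2,0]  stable
  step 2. node 1  ⊔preds=[-1,1]  new=[1,3]  old=⊥  +wl: 
  step 3. node 2  ⊔preds=[-2,3]  new=[-1,3]  old=[-1,1]  +wl: 1
  step 4. node 3  ⊔preds=[-2,3]  new=[-2,-2]  old=⊥  +wl: 2
  step 5. node 1  ⊔preds=[-2,3]  new=[0,3]  old=[1,3]  +wl: 3
  step 6. node 2  ⊔preds=[-2,3]  new=[-1,3]  stable
  step 7. node 3  ⊔preds=[-2,3]  new=[-2,-2]  stable

Least fixpoint reached:
  node 0: [-2,0]
  node 1: [0,3]
  node 2: [-1,3]
  node 3: [-2,-2]

[-2,3]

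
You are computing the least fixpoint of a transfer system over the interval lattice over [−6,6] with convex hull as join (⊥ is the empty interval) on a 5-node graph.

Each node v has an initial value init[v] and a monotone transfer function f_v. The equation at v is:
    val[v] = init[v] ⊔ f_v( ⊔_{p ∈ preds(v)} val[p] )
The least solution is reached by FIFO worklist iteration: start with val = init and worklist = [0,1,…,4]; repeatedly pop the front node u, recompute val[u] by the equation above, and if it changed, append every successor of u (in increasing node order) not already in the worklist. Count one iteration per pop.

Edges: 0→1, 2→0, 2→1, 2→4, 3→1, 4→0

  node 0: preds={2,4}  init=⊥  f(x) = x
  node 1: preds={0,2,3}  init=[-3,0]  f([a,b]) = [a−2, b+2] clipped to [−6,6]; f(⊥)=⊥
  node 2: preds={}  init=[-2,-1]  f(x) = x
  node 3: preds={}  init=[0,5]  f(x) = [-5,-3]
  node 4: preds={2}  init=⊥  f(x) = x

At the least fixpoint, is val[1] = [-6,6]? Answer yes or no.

yes

Trace (7 dequeues):
  [1] u=0 | in [-2,-1] | out [-2,-1] | prev ⊥ | push {}
  [2] u=1 | in [-2,5] | out [-4,6] | prev [-3,0] | push {}
  [3] u=2 | in ⊥ | out [-2,-1] | ==
  [4] u=3 | in ⊥ | out [-5,5] | prev [0,5] | push {1}
  [5] u=4 | in [-2,-1] | out [-2,-1] | prev ⊥ | push {0}
  [6] u=1 | in [-5,5] | out [-6,6] | prev [-4,6] | push {}
  [7] u=0 | in [-2,-1] | out [-2,-1] | ==

Converged values:
  [0] [-2,-1]
  [1] [-6,6]
  [2] [-2,-1]
  [3] [-5,5]
  [4] [-2,-1]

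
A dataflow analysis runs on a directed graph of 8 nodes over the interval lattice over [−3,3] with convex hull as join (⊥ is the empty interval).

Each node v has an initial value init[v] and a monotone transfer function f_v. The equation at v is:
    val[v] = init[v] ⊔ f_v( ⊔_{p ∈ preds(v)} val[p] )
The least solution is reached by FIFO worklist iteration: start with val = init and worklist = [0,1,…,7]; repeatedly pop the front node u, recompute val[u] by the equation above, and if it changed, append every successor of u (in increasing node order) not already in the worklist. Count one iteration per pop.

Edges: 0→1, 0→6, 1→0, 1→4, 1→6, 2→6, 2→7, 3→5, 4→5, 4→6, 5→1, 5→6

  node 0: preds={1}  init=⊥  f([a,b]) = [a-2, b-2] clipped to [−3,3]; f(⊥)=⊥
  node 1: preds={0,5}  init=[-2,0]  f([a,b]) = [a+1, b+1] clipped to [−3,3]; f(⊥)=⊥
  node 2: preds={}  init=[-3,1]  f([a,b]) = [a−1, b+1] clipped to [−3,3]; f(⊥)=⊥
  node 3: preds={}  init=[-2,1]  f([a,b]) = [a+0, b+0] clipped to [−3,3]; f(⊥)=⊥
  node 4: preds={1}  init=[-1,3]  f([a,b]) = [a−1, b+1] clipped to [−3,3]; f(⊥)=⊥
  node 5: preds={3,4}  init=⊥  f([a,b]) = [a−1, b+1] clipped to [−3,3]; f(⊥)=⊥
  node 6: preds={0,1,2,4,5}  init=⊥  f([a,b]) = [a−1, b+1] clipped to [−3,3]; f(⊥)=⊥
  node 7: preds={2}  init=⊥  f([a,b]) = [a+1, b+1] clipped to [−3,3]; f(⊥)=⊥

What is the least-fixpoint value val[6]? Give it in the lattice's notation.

Iteration log — 13 steps:
  step 1. node 0  ⊔preds=[-2,0]  new=[-3,-2]  old=⊥  +wl: 
  step 2. node 1  ⊔preds=[-3,-2]  new=[-2,0]  stable
  step 3. node 2  ⊔preds=⊥  new=[-3,1]  stable
  step 4. node 3  ⊔preds=⊥  new=[-2,1]  stable
  step 5. node 4  ⊔preds=[-2,0]  new=[-3,3]  old=[-1,3]  +wl: 
  step 6. node 5  ⊔preds=[-3,3]  new=[-3,3]  old=⊥  +wl: 1
  step 7. node 6  ⊔preds=[-3,3]  new=[-3,3]  old=⊥  +wl: 
  step 8. node 7  ⊔preds=[-3,1]  new=[-2,2]  old=⊥  +wl: 
  step 9. node 1  ⊔preds=[-3,3]  new=[-2,3]  old=[-2,0]  +wl: 0,4,6
  step 10. node 0  ⊔preds=[-2,3]  new=[-3,1]  old=[-3,-2]  +wl: 1
  step 11. node 4  ⊔preds=[-2,3]  new=[-3,3]  stable
  step 12. node 6  ⊔preds=[-3,3]  new=[-3,3]  stable
  step 13. node 1  ⊔preds=[-3,3]  new=[-2,3]  stable

Least fixpoint reached:
  node 0: [-3,1]
  node 1: [-2,3]
  node 2: [-3,1]
  node 3: [-2,1]
  node 4: [-3,3]
  node 5: [-3,3]
  node 6: [-3,3]
  node 7: [-2,2]

[-3,3]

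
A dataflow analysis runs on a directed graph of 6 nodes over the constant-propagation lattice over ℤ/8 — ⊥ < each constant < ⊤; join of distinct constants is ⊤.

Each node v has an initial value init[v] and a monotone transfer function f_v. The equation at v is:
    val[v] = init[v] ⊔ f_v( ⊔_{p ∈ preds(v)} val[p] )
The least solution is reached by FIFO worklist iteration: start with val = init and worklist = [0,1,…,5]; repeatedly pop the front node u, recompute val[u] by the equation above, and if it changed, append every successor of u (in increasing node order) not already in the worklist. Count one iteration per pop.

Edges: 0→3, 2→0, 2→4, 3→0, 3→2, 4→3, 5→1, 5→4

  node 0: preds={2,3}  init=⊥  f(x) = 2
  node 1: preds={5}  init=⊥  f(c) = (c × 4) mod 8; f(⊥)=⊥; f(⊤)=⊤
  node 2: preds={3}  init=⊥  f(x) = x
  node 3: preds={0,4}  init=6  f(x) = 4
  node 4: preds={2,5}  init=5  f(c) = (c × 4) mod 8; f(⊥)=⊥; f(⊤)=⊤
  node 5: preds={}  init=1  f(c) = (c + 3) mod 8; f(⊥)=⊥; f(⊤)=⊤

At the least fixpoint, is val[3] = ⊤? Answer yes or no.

yes

Worklist (11 pops):
  #1 pop 0: in=6 → 2 (was ⊥); enqueue []
  #2 pop 1: in=1 → 4 (was ⊥); enqueue []
  #3 pop 2: in=6 → 6 (was ⊥); enqueue [0]
  #4 pop 3: in=⊤ → ⊤ (was 6); enqueue [2]
  #5 pop 4: in=⊤ → ⊤ (was 5); enqueue [3]
  #6 pop 5: in=⊥ → 1 (no change)
  #7 pop 0: in=⊤ → 2 (no change)
  #8 pop 2: in=⊤ → ⊤ (was 6); enqueue [0,4]
  #9 pop 3: in=⊤ → ⊤ (no change)
  #10 pop 0: in=⊤ → 2 (no change)
  #11 pop 4: in=⊤ → ⊤ (no change)

Fixpoint:
  val[0] = 2
  val[1] = 4
  val[2] = ⊤
  val[3] = ⊤
  val[4] = ⊤
  val[5] = 1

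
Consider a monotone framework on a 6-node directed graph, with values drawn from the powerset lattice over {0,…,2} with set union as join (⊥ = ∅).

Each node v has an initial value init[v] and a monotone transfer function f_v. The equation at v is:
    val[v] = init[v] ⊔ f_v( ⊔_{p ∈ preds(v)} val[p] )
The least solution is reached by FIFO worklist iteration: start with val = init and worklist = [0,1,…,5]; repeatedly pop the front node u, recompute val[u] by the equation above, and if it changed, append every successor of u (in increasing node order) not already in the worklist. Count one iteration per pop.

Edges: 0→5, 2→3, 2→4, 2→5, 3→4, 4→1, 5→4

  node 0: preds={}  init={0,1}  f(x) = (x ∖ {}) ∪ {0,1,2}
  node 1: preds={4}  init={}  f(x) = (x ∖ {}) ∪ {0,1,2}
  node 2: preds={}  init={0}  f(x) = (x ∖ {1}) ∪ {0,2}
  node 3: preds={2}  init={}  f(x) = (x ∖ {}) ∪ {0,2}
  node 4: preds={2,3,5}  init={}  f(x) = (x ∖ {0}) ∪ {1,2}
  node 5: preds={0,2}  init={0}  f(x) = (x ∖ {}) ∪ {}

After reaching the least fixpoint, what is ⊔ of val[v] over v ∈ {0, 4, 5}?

Trace (8 dequeues):
  [1] u=0 | in {} | out {0,1,2} | prev {0,1} | push {}
  [2] u=1 | in {} | out {0,1,2} | prev {} | push {}
  [3] u=2 | in {} | out {0,2} | prev {0} | push {}
  [4] u=3 | in {0,2} | out {0,2} | prev {} | push {}
  [5] u=4 | in {0,2} | out {1,2} | prev {} | push {1}
  [6] u=5 | in {0,1,2} | out {0,1,2} | prev {0} | push {4}
  [7] u=1 | in {1,2} | out {0,1,2} | ==
  [8] u=4 | in {0,1,2} | out {1,2} | ==

Converged values:
  [0] {0,1,2}
  [1] {0,1,2}
  [2] {0,2}
  [3] {0,2}
  [4] {1,2}
  [5] {0,1,2}

{0,1,2}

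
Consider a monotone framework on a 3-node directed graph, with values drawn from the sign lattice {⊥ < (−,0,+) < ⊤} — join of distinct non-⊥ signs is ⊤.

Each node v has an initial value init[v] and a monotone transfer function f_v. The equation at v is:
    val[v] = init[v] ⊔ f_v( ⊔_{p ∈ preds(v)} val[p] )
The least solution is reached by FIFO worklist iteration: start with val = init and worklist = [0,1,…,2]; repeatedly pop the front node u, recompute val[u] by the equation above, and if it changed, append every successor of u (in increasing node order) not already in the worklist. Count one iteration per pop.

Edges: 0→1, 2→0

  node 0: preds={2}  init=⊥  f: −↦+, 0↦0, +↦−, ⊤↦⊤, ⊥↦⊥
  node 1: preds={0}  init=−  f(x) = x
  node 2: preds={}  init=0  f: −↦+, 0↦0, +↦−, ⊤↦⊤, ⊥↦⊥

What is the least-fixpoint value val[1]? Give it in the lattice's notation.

⊤

Worklist (3 pops):
  #1 pop 0: in=0 → 0 (was ⊥); enqueue []
  #2 pop 1: in=0 → ⊤ (was −); enqueue []
  #3 pop 2: in=⊥ → 0 (no change)

Fixpoint:
  val[0] = 0
  val[1] = ⊤
  val[2] = 0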